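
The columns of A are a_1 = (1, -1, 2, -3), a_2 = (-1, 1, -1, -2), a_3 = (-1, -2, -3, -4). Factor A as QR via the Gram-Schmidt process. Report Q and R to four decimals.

Q = [[0.2582, -0.4368, 0.0156], [-0.2582, 0.4368, -0.8028], [0.5164, -0.4881, -0.5845], [-0.7746, -0.6166, -0.1169]], R = [[3.8730, 0.5164, 1.8074], [0.0000, 2.5949, 3.4941], [0.0000, 0.0000, 3.8111]]

e_1 = a_1/‖a_1‖ = (1, -1, 2, -3)/3.8730 = (0.2582, -0.2582, 0.5164, -0.7746).
r_{12} = e_1·a_2 = 0.5164.
u_2 = a_2 − 0.5164·e_1 = (-1.1333, 1.1333, -1.2667, -1.6000).
‖u_2‖ = 2.5949, so e_2 = (-0.4368, 0.4368, -0.4881, -0.6166).
r_{13} = e_1·a_3 = 1.8074; r_{23} = e_2·a_3 = 3.4941.
u_3 = a_3 − 1.8074·e_1 − 3.4941·e_2 = (0.0594, -3.0594, -2.2277, -0.4455).
‖u_3‖ = 3.8111, so e_3 = (0.0156, -0.8028, -0.5845, -0.1169).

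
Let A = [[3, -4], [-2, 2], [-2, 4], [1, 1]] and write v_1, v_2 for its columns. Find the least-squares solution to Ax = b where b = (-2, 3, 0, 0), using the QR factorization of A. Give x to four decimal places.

x = (-0.8905, -0.1752)

v_1 = (3, -2, -2, 1); ‖v_1‖ = 4.2426, so q_1 = (0.7071, -0.4714, -0.4714, 0.2357).
q_1·v_2 = 0.7071·(-4) + (-0.4714)·2 + (-0.4714)·4 + 0.2357·1 = -5.4212.
u_2 = v_2 + 5.4212·q_1 = (-0.1667, -0.5556, 1.4444, 2.2778).
‖u_2‖ = 2.7588, so q_2 = (-0.0604, -0.2014, 0.5236, 0.8256).
Qᵀb = (-2.8284, -0.4833).
Back-substitute: x_2 = -0.4833/2.7588 = -0.1752.
x_1 = (-2.8284 + 5.4212·(-0.1752))/4.2426 = -0.8905.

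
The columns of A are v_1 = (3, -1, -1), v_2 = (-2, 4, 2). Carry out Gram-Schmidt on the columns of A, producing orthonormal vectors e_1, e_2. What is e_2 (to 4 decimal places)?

e_2 = (0.3853, 0.8808, 0.2752)

e_1 = v_1/‖v_1‖ = (3, -1, -1)/3.3166 = (0.9045, -0.3015, -0.3015).
r_{12} = e_1·v_2 = -3.6181.
u_2 = v_2 + 3.6181·e_1 = (1.2727, 2.9091, 0.9091).
‖u_2‖ = 3.3029, so e_2 = (0.3853, 0.8808, 0.2752).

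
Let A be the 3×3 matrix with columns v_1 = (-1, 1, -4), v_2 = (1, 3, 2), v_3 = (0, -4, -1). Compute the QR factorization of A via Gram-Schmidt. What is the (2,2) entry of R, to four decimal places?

v_1 = (-1, 1, -4); ‖v_1‖ = 4.2426, so e_1 = (-0.2357, 0.2357, -0.9428).
e_1·v_2 = (-0.2357)·1 + 0.2357·3 + (-0.9428)·2 = -1.4142.
u_2 = v_2 + 1.4142·e_1 = (0.6667, 3.3333, 0.6667).
r_{22} = ‖u_2‖ = 3.4641.

r_{22} = 3.4641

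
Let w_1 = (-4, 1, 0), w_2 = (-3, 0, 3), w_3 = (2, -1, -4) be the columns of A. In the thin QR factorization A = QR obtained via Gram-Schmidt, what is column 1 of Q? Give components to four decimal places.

e_1 = (-0.9701, 0.2425, 0.0000)

w_1 = (-4, 1, 0); ‖w_1‖ = 4.1231, so e_1 = (-0.9701, 0.2425, 0.0000).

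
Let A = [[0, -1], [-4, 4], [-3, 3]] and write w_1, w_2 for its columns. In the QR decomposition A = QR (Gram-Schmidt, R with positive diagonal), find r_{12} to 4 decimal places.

r_{12} = -5.0000

e_1 = w_1/‖w_1‖ = (0, -4, -3)/5.0000 = (0.0000, -0.8000, -0.6000).
r_{12} = e_1·w_2 = -5.0000.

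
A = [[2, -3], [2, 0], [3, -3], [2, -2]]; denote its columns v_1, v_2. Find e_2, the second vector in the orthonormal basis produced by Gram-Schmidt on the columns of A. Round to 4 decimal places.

e_2 = (-0.5428, 0.8251, -0.1303, -0.0869)

e_1 = v_1/‖v_1‖ = (2, 2, 3, 2)/4.5826 = (0.4364, 0.4364, 0.6547, 0.4364).
r_{12} = e_1·v_2 = -4.1461.
u_2 = v_2 + 4.1461·e_1 = (-1.1905, 1.8095, -0.2857, -0.1905).
‖u_2‖ = 2.1931, so e_2 = (-0.5428, 0.8251, -0.1303, -0.0869).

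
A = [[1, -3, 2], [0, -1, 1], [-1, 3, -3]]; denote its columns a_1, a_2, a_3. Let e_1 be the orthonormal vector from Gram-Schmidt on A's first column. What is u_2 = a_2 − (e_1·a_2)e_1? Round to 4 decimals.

u_2 = (0.0000, -1.0000, 0.0000)

a_1 = (1, 0, -1); ‖a_1‖ = 1.4142, so e_1 = (0.7071, 0.0000, -0.7071).
e_1·a_2 = 0.7071·(-3) + 0.0000·(-1) + (-0.7071)·3 = -4.2426.
u_2 = a_2 + 4.2426·e_1 = (0.0000, -1.0000, 0.0000).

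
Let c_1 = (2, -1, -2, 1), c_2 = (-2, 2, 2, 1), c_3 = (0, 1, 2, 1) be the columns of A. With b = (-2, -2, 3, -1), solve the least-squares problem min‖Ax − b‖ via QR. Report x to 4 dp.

c_1 = (2, -1, -2, 1); ‖c_1‖ = 3.1623, so e_1 = (0.6325, -0.3162, -0.6325, 0.3162).
e_1·c_2 = 0.6325·(-2) + (-0.3162)·2 + (-0.6325)·2 + 0.3162·1 = -2.8460.
u_2 = c_2 + 2.8460·e_1 = (-0.2000, 1.1000, 0.2000, 1.9000).
‖u_2‖ = 2.2136, so e_2 = (-0.0904, 0.4969, 0.0904, 0.8583).
e_1·c_3 = 0.6325·0 + (-0.3162)·1 + (-0.6325)·2 + 0.3162·1 = -1.2649; e_2·c_3 = (-0.0904)·0 + 0.4969·1 + 0.0904·2 + 0.8583·1 = 1.5360.
u_3 = c_3 + 1.2649·e_1 − 1.5360·e_2 = (0.9388, -0.1633, 1.0612, 0.0816).
‖u_3‖ = 1.4286, so e_3 = (0.6571, -0.1143, 0.7429, 0.0571).
Qᵀb = (-2.8460, -1.4004, 1.0857).
Back-substitute: x_3 = 1.0857/1.4286 = 0.7600.
x_2 = (-1.4004 − 1.5360·0.7600)/2.2136 = -1.1600.
x_1 = (-2.8460 + 2.8460·(-1.1600) + 1.2649·0.7600)/3.1623 = -1.6400.

x = (-1.6400, -1.1600, 0.7600)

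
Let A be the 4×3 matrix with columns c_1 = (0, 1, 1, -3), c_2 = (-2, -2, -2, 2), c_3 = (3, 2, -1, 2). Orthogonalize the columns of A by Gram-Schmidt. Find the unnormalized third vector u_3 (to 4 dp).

u_3 = (0.5263, 1.1053, -1.8947, -0.2632)

c_1 = (0, 1, 1, -3); ‖c_1‖ = 3.3166, so e_1 = (0.0000, 0.3015, 0.3015, -0.9045).
e_1·c_2 = 0.0000·(-2) + 0.3015·(-2) + 0.3015·(-2) + (-0.9045)·2 = -3.0151.
u_2 = c_2 + 3.0151·e_1 = (-2.0000, -1.0909, -1.0909, -0.7273).
‖u_2‖ = 2.6285, so e_2 = (-0.7609, -0.4150, -0.4150, -0.2767).
e_1·c_3 = 0.0000·3 + 0.3015·2 + 0.3015·(-1) + (-0.9045)·2 = -1.5076; e_2·c_3 = (-0.7609)·3 + (-0.4150)·2 + (-0.4150)·(-1) + (-0.2767)·2 = -3.2511.
u_3 = c_3 + 1.5076·e_1 + 3.2511·e_2 = (0.5263, 1.1053, -1.8947, -0.2632).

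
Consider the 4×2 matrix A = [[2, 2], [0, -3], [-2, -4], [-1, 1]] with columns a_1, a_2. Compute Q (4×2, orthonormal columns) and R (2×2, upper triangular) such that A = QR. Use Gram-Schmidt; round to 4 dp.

a_1 = (2, 0, -2, -1); ‖a_1‖ = 3.0000, so e_1 = (0.6667, 0.0000, -0.6667, -0.3333).
e_1·a_2 = 0.6667·2 + 0.0000·(-3) + (-0.6667)·(-4) + (-0.3333)·1 = 3.6667.
u_2 = a_2 − 3.6667·e_1 = (-0.4444, -3.0000, -1.5556, 2.2222).
‖u_2‖ = 4.0689, so e_2 = (-0.1092, -0.7373, -0.3823, 0.5462).

Q = [[0.6667, -0.1092], [0.0000, -0.7373], [-0.6667, -0.3823], [-0.3333, 0.5462]], R = [[3.0000, 3.6667], [0.0000, 4.0689]]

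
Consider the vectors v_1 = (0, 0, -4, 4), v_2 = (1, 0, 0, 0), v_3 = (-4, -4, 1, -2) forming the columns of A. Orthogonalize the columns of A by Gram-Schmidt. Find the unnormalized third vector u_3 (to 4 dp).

v_1 = (0, 0, -4, 4); ‖v_1‖ = 5.6569, so e_1 = (0.0000, 0.0000, -0.7071, 0.7071).
e_1·v_2 = 0.0000·1 + 0.0000·0 + (-0.7071)·0 + 0.7071·0 = 0.0000.
u_2 = v_2 + 0.0000·e_1 = (1.0000, 0.0000, 0.0000, 0.0000).
‖u_2‖ = 1.0000, so e_2 = (1.0000, 0.0000, 0.0000, 0.0000).
e_1·v_3 = 0.0000·(-4) + 0.0000·(-4) + (-0.7071)·1 + 0.7071·(-2) = -2.1213; e_2·v_3 = 1.0000·(-4) + 0.0000·(-4) + 0.0000·1 + 0.0000·(-2) = -4.0000.
u_3 = v_3 + 2.1213·e_1 + 4.0000·e_2 = (0.0000, -4.0000, -0.5000, -0.5000).

u_3 = (0.0000, -4.0000, -0.5000, -0.5000)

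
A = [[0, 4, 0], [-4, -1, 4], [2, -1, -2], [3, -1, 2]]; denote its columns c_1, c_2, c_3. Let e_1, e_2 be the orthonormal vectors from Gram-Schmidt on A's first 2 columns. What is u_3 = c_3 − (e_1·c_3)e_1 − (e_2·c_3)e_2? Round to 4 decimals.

u_3 = (0.9455, 1.8000, -1.2545, 3.2364)

c_1 = (0, -4, 2, 3); ‖c_1‖ = 5.3852, so e_1 = (0.0000, -0.7428, 0.3714, 0.5571).
e_1·c_2 = 0.0000·4 + (-0.7428)·(-1) + 0.3714·(-1) + 0.5571·(-1) = -0.1857.
u_2 = c_2 + 0.1857·e_1 = (4.0000, -1.1379, -0.9310, -0.8966).
‖u_2‖ = 4.3549, so e_2 = (0.9185, -0.2613, -0.2138, -0.2059).
e_1·c_3 = 0.0000·0 + (-0.7428)·4 + 0.3714·(-2) + 0.5571·2 = -2.5997; e_2·c_3 = 0.9185·0 + (-0.2613)·4 + (-0.2138)·(-2) + (-0.2059)·2 = -1.0293.
u_3 = c_3 + 2.5997·e_1 + 1.0293·e_2 = (0.9455, 1.8000, -1.2545, 3.2364).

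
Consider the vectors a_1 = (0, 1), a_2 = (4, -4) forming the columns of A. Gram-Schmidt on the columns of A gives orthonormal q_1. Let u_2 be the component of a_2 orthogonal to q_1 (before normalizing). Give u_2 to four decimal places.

u_2 = (4.0000, 0.0000)

a_1 = (0, 1); ‖a_1‖ = 1.0000, so q_1 = (0.0000, 1.0000).
q_1·a_2 = 0.0000·4 + 1.0000·(-4) = -4.0000.
u_2 = a_2 + 4.0000·q_1 = (4.0000, 0.0000).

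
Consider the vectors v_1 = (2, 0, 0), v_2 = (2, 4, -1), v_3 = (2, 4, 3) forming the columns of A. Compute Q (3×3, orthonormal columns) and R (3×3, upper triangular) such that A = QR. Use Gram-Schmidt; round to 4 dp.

Q = [[1.0000, 0.0000, 0.0000], [0.0000, 0.9701, 0.2425], [0.0000, -0.2425, 0.9701]], R = [[2.0000, 2.0000, 2.0000], [0.0000, 4.1231, 3.1530], [0.0000, 0.0000, 3.8806]]

v_1 = (2, 0, 0); ‖v_1‖ = 2.0000, so q_1 = (1.0000, 0.0000, 0.0000).
q_1·v_2 = 1.0000·2 + 0.0000·4 + 0.0000·(-1) = 2.0000.
u_2 = v_2 − 2.0000·q_1 = (0.0000, 4.0000, -1.0000).
‖u_2‖ = 4.1231, so q_2 = (0.0000, 0.9701, -0.2425).
q_1·v_3 = 1.0000·2 + 0.0000·4 + 0.0000·3 = 2.0000; q_2·v_3 = 0.0000·2 + 0.9701·4 + (-0.2425)·3 = 3.1530.
u_3 = v_3 − 2.0000·q_1 − 3.1530·q_2 = (0.0000, 0.9412, 3.7647).
‖u_3‖ = 3.8806, so q_3 = (0.0000, 0.2425, 0.9701).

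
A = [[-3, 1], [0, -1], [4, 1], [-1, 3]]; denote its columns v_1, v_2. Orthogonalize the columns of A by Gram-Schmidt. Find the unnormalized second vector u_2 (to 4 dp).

v_1 = (-3, 0, 4, -1); ‖v_1‖ = 5.0990, so e_1 = (-0.5883, 0.0000, 0.7845, -0.1961).
e_1·v_2 = (-0.5883)·1 + 0.0000·(-1) + 0.7845·1 + (-0.1961)·3 = -0.3922.
u_2 = v_2 + 0.3922·e_1 = (0.7692, -1.0000, 1.3077, 2.9231).

u_2 = (0.7692, -1.0000, 1.3077, 2.9231)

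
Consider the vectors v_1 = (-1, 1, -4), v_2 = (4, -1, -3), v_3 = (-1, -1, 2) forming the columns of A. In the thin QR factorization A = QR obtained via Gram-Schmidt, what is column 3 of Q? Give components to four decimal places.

e_3 = (-0.3420, -0.9282, -0.1466)

v_1 = (-1, 1, -4); ‖v_1‖ = 4.2426, so e_1 = (-0.2357, 0.2357, -0.9428).
e_1·v_2 = (-0.2357)·4 + 0.2357·(-1) + (-0.9428)·(-3) = 1.6499.
u_2 = v_2 − 1.6499·e_1 = (4.3889, -1.3889, -1.4444).
‖u_2‖ = 4.8247, so e_2 = (0.9097, -0.2879, -0.2994).
e_1·v_3 = (-0.2357)·(-1) + 0.2357·(-1) + (-0.9428)·2 = -1.8856; e_2·v_3 = 0.9097·(-1) + (-0.2879)·(-1) + (-0.2994)·2 = -1.2206.
u_3 = v_3 + 1.8856·e_1 + 1.2206·e_2 = (-0.3341, -0.9069, -0.1432).
‖u_3‖ = 0.9771, so e_3 = (-0.3420, -0.9282, -0.1466).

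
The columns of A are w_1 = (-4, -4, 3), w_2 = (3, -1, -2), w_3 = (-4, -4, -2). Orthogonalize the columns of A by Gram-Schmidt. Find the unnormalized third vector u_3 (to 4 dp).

u_3 = (-2.3280, -0.2116, -3.3862)

w_1 = (-4, -4, 3); ‖w_1‖ = 6.4031, so e_1 = (-0.6247, -0.6247, 0.4685).
e_1·w_2 = (-0.6247)·3 + (-0.6247)·(-1) + 0.4685·(-2) = -2.1864.
u_2 = w_2 + 2.1864·e_1 = (1.6341, -2.3659, -0.9756).
‖u_2‖ = 3.0364, so e_2 = (0.5382, -0.7792, -0.3213).
e_1·w_3 = (-0.6247)·(-4) + (-0.6247)·(-4) + 0.4685·(-2) = 4.0605; e_2·w_3 = 0.5382·(-4) + (-0.7792)·(-4) + (-0.3213)·(-2) = 1.6065.
u_3 = w_3 − 4.0605·e_1 − 1.6065·e_2 = (-2.3280, -0.2116, -3.3862).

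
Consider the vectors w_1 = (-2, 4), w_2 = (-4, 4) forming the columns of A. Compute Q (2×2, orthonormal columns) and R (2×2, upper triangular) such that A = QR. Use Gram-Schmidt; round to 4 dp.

w_1 = (-2, 4); ‖w_1‖ = 4.4721, so e_1 = (-0.4472, 0.8944).
e_1·w_2 = (-0.4472)·(-4) + 0.8944·4 = 5.3666.
u_2 = w_2 − 5.3666·e_1 = (-1.6000, -0.8000).
‖u_2‖ = 1.7889, so e_2 = (-0.8944, -0.4472).

Q = [[-0.4472, -0.8944], [0.8944, -0.4472]], R = [[4.4721, 5.3666], [0.0000, 1.7889]]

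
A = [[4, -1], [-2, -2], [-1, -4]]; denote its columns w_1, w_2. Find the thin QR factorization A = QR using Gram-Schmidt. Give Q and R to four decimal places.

q_1 = w_1/‖w_1‖ = (4, -2, -1)/4.5826 = (0.8729, -0.4364, -0.2182).
r_{12} = q_1·w_2 = 0.8729.
u_2 = w_2 − 0.8729·q_1 = (-1.7619, -1.6190, -3.8095).
‖u_2‖ = 4.4987, so q_2 = (-0.3916, -0.3599, -0.8468).

Q = [[0.8729, -0.3916], [-0.4364, -0.3599], [-0.2182, -0.8468]], R = [[4.5826, 0.8729], [0.0000, 4.4987]]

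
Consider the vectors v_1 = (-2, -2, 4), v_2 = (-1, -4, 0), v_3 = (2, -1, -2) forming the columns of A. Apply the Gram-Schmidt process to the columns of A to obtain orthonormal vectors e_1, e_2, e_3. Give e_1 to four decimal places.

e_1 = (-0.4082, -0.4082, 0.8165)

v_1 = (-2, -2, 4); ‖v_1‖ = 4.8990, so e_1 = (-0.4082, -0.4082, 0.8165).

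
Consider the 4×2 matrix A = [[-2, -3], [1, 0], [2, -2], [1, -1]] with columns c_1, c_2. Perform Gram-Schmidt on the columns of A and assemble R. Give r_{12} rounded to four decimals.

r_{12} = 0.3162

q_1 = c_1/‖c_1‖ = (-2, 1, 2, 1)/3.1623 = (-0.6325, 0.3162, 0.6325, 0.3162).
r_{12} = q_1·c_2 = 0.3162.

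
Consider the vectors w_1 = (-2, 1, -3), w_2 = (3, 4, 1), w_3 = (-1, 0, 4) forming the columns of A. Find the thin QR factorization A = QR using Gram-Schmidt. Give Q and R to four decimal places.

Q = [[-0.5345, 0.4645, -0.7061], [0.2673, 0.8855, 0.3802], [-0.8018, -0.0145, 0.5974]], R = [[3.7417, -1.3363, -2.6726], [0.0000, 4.9208, -0.5226], [0.0000, 0.0000, 3.0958]]

q_1 = w_1/‖w_1‖ = (-2, 1, -3)/3.7417 = (-0.5345, 0.2673, -0.8018).
r_{12} = q_1·w_2 = -1.3363.
u_2 = w_2 + 1.3363·q_1 = (2.2857, 4.3571, -0.0714).
‖u_2‖ = 4.9208, so q_2 = (0.4645, 0.8855, -0.0145).
r_{13} = q_1·w_3 = -2.6726; r_{23} = q_2·w_3 = -0.5226.
u_3 = w_3 + 2.6726·q_1 + 0.5226·q_2 = (-2.1858, 1.1770, 1.8496).
‖u_3‖ = 3.0958, so q_3 = (-0.7061, 0.3802, 0.5974).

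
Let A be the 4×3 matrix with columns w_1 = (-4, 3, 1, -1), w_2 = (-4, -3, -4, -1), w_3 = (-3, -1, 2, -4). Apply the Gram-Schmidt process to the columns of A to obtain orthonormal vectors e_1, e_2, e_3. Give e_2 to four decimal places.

e_2 = (-0.5295, -0.5353, -0.6446, -0.1324)

w_1 = (-4, 3, 1, -1); ‖w_1‖ = 5.1962, so e_1 = (-0.7698, 0.5774, 0.1925, -0.1925).
e_1·w_2 = (-0.7698)·(-4) + 0.5774·(-3) + 0.1925·(-4) + (-0.1925)·(-1) = 0.7698.
u_2 = w_2 − 0.7698·e_1 = (-3.4074, -3.4444, -4.1481, -0.8519).
‖u_2‖ = 6.4349, so e_2 = (-0.5295, -0.5353, -0.6446, -0.1324).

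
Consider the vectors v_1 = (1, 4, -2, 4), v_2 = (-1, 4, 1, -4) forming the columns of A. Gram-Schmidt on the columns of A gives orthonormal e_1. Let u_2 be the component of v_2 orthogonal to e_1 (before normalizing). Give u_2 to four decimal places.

u_2 = (-0.9189, 4.3243, 0.8378, -3.6757)

v_1 = (1, 4, -2, 4); ‖v_1‖ = 6.0828, so e_1 = (0.1644, 0.6576, -0.3288, 0.6576).
e_1·v_2 = 0.1644·(-1) + 0.6576·4 + (-0.3288)·1 + 0.6576·(-4) = -0.4932.
u_2 = v_2 + 0.4932·e_1 = (-0.9189, 4.3243, 0.8378, -3.6757).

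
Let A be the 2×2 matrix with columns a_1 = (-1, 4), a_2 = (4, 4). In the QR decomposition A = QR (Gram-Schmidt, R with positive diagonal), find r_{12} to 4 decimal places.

a_1 = (-1, 4); ‖a_1‖ = 4.1231, so e_1 = (-0.2425, 0.9701).
r_{12} = e_1·a_2 = 2.9104.

r_{12} = 2.9104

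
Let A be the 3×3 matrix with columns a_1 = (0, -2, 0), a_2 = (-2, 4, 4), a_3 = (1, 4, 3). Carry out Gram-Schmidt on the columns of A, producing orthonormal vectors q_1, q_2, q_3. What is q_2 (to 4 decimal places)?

q_1 = a_1/‖a_1‖ = (0, -2, 0)/2.0000 = (0.0000, -1.0000, 0.0000).
r_{12} = q_1·a_2 = -4.0000.
u_2 = a_2 + 4.0000·q_1 = (-2.0000, 0.0000, 4.0000).
‖u_2‖ = 4.4721, so q_2 = (-0.4472, 0.0000, 0.8944).

q_2 = (-0.4472, 0.0000, 0.8944)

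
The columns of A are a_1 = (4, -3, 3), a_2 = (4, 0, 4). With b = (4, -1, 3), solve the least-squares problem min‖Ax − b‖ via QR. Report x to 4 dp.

x = (0.3684, 0.5526)

e_1 = a_1/‖a_1‖ = (4, -3, 3)/5.8310 = (0.6860, -0.5145, 0.5145).
r_{12} = e_1·a_2 = 4.8020.
u_2 = a_2 − 4.8020·e_1 = (0.7059, 2.4706, 1.5294).
‖u_2‖ = 2.9902, so e_2 = (0.2361, 0.8262, 0.5115).
Qᵀb = (4.8020, 1.6525).
Back-substitute: x_2 = 1.6525/2.9902 = 0.5526.
x_1 = (4.8020 − 4.8020·0.5526)/5.8310 = 0.3684.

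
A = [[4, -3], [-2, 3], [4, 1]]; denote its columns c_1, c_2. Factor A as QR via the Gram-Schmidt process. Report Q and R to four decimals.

q_1 = c_1/‖c_1‖ = (4, -2, 4)/6.0000 = (0.6667, -0.3333, 0.6667).
r_{12} = q_1·c_2 = -2.3333.
u_2 = c_2 + 2.3333·q_1 = (-1.4444, 2.2222, 2.5556).
‖u_2‖ = 3.6818, so q_2 = (-0.3923, 0.6036, 0.6941).

Q = [[0.6667, -0.3923], [-0.3333, 0.6036], [0.6667, 0.6941]], R = [[6.0000, -2.3333], [0.0000, 3.6818]]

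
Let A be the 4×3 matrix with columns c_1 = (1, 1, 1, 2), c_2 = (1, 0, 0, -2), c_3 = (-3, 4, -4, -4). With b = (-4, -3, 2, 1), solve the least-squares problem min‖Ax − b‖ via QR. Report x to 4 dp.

x = (-1.8953, -1.9302, -0.4070)

c_1 = (1, 1, 1, 2); ‖c_1‖ = 2.6458, so q_1 = (0.3780, 0.3780, 0.3780, 0.7559).
q_1·c_2 = 0.3780·1 + 0.3780·0 + 0.3780·0 + 0.7559·(-2) = -1.1339.
u_2 = c_2 + 1.1339·q_1 = (1.4286, 0.4286, 0.4286, -1.1429).
‖u_2‖ = 1.9272, so q_2 = (0.7412, 0.2224, 0.2224, -0.5930).
q_1·c_3 = 0.3780·(-3) + 0.3780·4 + 0.3780·(-4) + 0.7559·(-4) = -4.1576; q_2·c_3 = 0.7412·(-3) + 0.2224·4 + 0.2224·(-4) + (-0.5930)·(-4) = 0.1482.
u_3 = c_3 + 4.1576·q_1 − 0.1482·q_2 = (-1.5385, 5.5385, -2.4615, -0.7692).
‖u_3‖ = 6.3002, so q_3 = (-0.2442, 0.8791, -0.3907, -0.1221).
Qᵀb = (-1.1339, -3.7804, -2.5640).
Back-substitute: x_3 = -2.5640/6.3002 = -0.4070.
x_2 = (-3.7804 − 0.1482·(-0.4070))/1.9272 = -1.9302.
x_1 = (-1.1339 + 1.1339·(-1.9302) + 4.1576·(-0.4070))/2.6458 = -1.8953.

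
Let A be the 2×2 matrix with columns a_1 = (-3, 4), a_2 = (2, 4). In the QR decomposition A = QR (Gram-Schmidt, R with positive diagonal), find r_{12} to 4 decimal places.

r_{12} = 2.0000

a_1 = (-3, 4); ‖a_1‖ = 5.0000, so e_1 = (-0.6000, 0.8000).
r_{12} = e_1·a_2 = 2.0000.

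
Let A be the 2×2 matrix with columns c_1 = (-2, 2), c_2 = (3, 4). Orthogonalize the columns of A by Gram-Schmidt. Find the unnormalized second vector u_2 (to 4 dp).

u_2 = (3.5000, 3.5000)

c_1 = (-2, 2); ‖c_1‖ = 2.8284, so q_1 = (-0.7071, 0.7071).
q_1·c_2 = (-0.7071)·3 + 0.7071·4 = 0.7071.
u_2 = c_2 − 0.7071·q_1 = (3.5000, 3.5000).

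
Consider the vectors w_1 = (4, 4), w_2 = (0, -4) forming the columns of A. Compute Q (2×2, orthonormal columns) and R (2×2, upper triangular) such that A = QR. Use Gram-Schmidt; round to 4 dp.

Q = [[0.7071, 0.7071], [0.7071, -0.7071]], R = [[5.6569, -2.8284], [0.0000, 2.8284]]

w_1 = (4, 4); ‖w_1‖ = 5.6569, so q_1 = (0.7071, 0.7071).
q_1·w_2 = 0.7071·0 + 0.7071·(-4) = -2.8284.
u_2 = w_2 + 2.8284·q_1 = (2.0000, -2.0000).
‖u_2‖ = 2.8284, so q_2 = (0.7071, -0.7071).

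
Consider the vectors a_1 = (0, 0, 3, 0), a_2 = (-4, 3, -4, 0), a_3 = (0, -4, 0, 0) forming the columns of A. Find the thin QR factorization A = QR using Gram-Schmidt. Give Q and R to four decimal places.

q_1 = a_1/‖a_1‖ = (0, 0, 3, 0)/3.0000 = (0.0000, 0.0000, 1.0000, 0.0000).
r_{12} = q_1·a_2 = -4.0000.
u_2 = a_2 + 4.0000·q_1 = (-4.0000, 3.0000, 0.0000, 0.0000).
‖u_2‖ = 5.0000, so q_2 = (-0.8000, 0.6000, 0.0000, 0.0000).
r_{13} = q_1·a_3 = 0.0000; r_{23} = q_2·a_3 = -2.4000.
u_3 = a_3 + 0.0000·q_1 + 2.4000·q_2 = (-1.9200, -2.5600, 0.0000, 0.0000).
‖u_3‖ = 3.2000, so q_3 = (-0.6000, -0.8000, 0.0000, 0.0000).

Q = [[0.0000, -0.8000, -0.6000], [0.0000, 0.6000, -0.8000], [1.0000, 0.0000, 0.0000], [0.0000, 0.0000, 0.0000]], R = [[3.0000, -4.0000, 0.0000], [0.0000, 5.0000, -2.4000], [0.0000, 0.0000, 3.2000]]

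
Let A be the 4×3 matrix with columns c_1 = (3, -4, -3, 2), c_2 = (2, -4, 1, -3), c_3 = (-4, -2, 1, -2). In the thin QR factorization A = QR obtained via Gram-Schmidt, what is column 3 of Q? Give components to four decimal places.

e_1 = c_1/‖c_1‖ = (3, -4, -3, 2)/6.1644 = (0.4867, -0.6489, -0.4867, 0.3244).
r_{12} = e_1·c_2 = 2.1089.
u_2 = c_2 − 2.1089·e_1 = (0.9737, -2.6316, 2.0263, -3.6842).
‖u_2‖ = 5.0550, so e_2 = (0.1926, -0.5206, 0.4009, -0.7288).
r_{13} = e_1·c_3 = -1.7844; r_{23} = e_2·c_3 = 2.1292.
u_3 = c_3 + 1.7844·e_1 − 2.1292·e_2 = (-3.5417, -2.0494, -0.7219, 0.1308).
‖u_3‖ = 4.1572, so e_3 = (-0.8519, -0.4930, -0.1737, 0.0315).

e_3 = (-0.8519, -0.4930, -0.1737, 0.0315)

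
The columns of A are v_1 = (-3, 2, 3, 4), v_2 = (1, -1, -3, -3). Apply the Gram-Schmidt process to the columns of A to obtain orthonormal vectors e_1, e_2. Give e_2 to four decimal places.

v_1 = (-3, 2, 3, 4); ‖v_1‖ = 6.1644, so e_1 = (-0.4867, 0.3244, 0.4867, 0.6489).
e_1·v_2 = (-0.4867)·1 + 0.3244·(-1) + 0.4867·(-3) + 0.6489·(-3) = -4.2178.
u_2 = v_2 + 4.2178·e_1 = (-1.0526, 0.3684, -0.9474, -0.2632).
‖u_2‖ = 1.4868, so e_2 = (-0.7080, 0.2478, -0.6372, -0.1770).

e_2 = (-0.7080, 0.2478, -0.6372, -0.1770)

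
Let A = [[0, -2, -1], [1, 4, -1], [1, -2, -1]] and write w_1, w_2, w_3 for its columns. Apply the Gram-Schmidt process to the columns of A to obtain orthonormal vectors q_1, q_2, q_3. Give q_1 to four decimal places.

q_1 = (0.0000, 0.7071, 0.7071)

q_1 = w_1/‖w_1‖ = (0, 1, 1)/1.4142 = (0.0000, 0.7071, 0.7071).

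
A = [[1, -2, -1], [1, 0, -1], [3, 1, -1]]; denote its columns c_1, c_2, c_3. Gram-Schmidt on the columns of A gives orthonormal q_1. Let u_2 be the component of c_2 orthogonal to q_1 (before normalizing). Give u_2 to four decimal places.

u_2 = (-2.0909, -0.0909, 0.7273)

c_1 = (1, 1, 3); ‖c_1‖ = 3.3166, so q_1 = (0.3015, 0.3015, 0.9045).
q_1·c_2 = 0.3015·(-2) + 0.3015·0 + 0.9045·1 = 0.3015.
u_2 = c_2 − 0.3015·q_1 = (-2.0909, -0.0909, 0.7273).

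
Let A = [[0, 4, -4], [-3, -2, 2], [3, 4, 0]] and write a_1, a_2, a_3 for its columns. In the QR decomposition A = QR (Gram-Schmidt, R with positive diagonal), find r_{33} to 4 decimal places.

r_{33} = 2.6667

a_1 = (0, -3, 3); ‖a_1‖ = 4.2426, so e_1 = (0.0000, -0.7071, 0.7071).
e_1·a_2 = 0.0000·4 + (-0.7071)·(-2) + 0.7071·4 = 4.2426.
u_2 = a_2 − 4.2426·e_1 = (4.0000, 1.0000, 1.0000).
‖u_2‖ = 4.2426, so e_2 = (0.9428, 0.2357, 0.2357).
e_1·a_3 = 0.0000·(-4) + (-0.7071)·2 + 0.7071·0 = -1.4142; e_2·a_3 = 0.9428·(-4) + 0.2357·2 + 0.2357·0 = -3.2998.
u_3 = a_3 + 1.4142·e_1 + 3.2998·e_2 = (-0.8889, 1.7778, 1.7778).
r_{33} = ‖u_3‖ = 2.6667.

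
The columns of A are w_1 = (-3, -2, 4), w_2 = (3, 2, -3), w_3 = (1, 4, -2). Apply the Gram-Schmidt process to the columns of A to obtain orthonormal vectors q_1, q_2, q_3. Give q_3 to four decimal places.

q_3 = (-0.5547, 0.8321, 0.0000)

w_1 = (-3, -2, 4); ‖w_1‖ = 5.3852, so q_1 = (-0.5571, -0.3714, 0.7428).
q_1·w_2 = (-0.5571)·3 + (-0.3714)·2 + 0.7428·(-3) = -4.6424.
u_2 = w_2 + 4.6424·q_1 = (0.4138, 0.2759, 0.4483).
‖u_2‖ = 0.6695, so q_2 = (0.6180, 0.4120, 0.6695).
q_1·w_3 = (-0.5571)·1 + (-0.3714)·4 + 0.7428·(-2) = -3.5282; q_2·w_3 = 0.6180·1 + 0.4120·4 + 0.6695·(-2) = 0.9270.
u_3 = w_3 + 3.5282·q_1 − 0.9270·q_2 = (-1.5385, 2.3077, 0.0000).
‖u_3‖ = 2.7735, so q_3 = (-0.5547, 0.8321, 0.0000).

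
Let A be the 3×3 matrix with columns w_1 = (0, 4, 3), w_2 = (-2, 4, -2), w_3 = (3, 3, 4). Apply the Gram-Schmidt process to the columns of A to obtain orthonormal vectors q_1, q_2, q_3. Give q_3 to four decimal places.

q_1 = w_1/‖w_1‖ = (0, 4, 3)/5.0000 = (0.0000, 0.8000, 0.6000).
r_{12} = q_1·w_2 = 2.0000.
u_2 = w_2 − 2.0000·q_1 = (-2.0000, 2.4000, -3.2000).
‖u_2‖ = 4.4721, so q_2 = (-0.4472, 0.5367, -0.7155).
r_{13} = q_1·w_3 = 4.8000; r_{23} = q_2·w_3 = -2.5938.
u_3 = w_3 − 4.8000·q_1 + 2.5938·q_2 = (1.8400, 0.5520, -0.7360).
‖u_3‖ = 2.0572, so q_3 = (0.8944, 0.2683, -0.3578).

q_3 = (0.8944, 0.2683, -0.3578)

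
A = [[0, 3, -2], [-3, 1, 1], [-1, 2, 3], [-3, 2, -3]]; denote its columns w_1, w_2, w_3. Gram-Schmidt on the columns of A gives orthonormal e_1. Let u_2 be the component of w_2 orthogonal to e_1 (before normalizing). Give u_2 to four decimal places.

u_2 = (3.0000, -0.7368, 1.4211, 0.2632)

w_1 = (0, -3, -1, -3); ‖w_1‖ = 4.3589, so e_1 = (0.0000, -0.6882, -0.2294, -0.6882).
e_1·w_2 = 0.0000·3 + (-0.6882)·1 + (-0.2294)·2 + (-0.6882)·2 = -2.5236.
u_2 = w_2 + 2.5236·e_1 = (3.0000, -0.7368, 1.4211, 0.2632).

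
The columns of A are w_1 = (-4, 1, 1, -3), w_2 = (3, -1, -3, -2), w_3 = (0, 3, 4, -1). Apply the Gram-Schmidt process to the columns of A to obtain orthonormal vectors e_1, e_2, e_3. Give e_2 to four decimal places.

w_1 = (-4, 1, 1, -3); ‖w_1‖ = 5.1962, so e_1 = (-0.7698, 0.1925, 0.1925, -0.5774).
e_1·w_2 = (-0.7698)·3 + 0.1925·(-1) + 0.1925·(-3) + (-0.5774)·(-2) = -1.9245.
u_2 = w_2 + 1.9245·e_1 = (1.5185, -0.6296, -2.6296, -3.1111).
‖u_2‖ = 4.3928, so e_2 = (0.3457, -0.1433, -0.5986, -0.7082).

e_2 = (0.3457, -0.1433, -0.5986, -0.7082)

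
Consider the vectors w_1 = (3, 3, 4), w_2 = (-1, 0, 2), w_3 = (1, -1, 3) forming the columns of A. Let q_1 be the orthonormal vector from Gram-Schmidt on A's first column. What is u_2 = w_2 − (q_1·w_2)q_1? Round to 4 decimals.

w_1 = (3, 3, 4); ‖w_1‖ = 5.8310, so q_1 = (0.5145, 0.5145, 0.6860).
q_1·w_2 = 0.5145·(-1) + 0.5145·0 + 0.6860·2 = 0.8575.
u_2 = w_2 − 0.8575·q_1 = (-1.4412, -0.4412, 1.4118).

u_2 = (-1.4412, -0.4412, 1.4118)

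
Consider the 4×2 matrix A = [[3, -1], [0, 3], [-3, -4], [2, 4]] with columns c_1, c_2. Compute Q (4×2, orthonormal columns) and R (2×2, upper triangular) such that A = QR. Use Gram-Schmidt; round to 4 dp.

c_1 = (3, 0, -3, 2); ‖c_1‖ = 4.6904, so e_1 = (0.6396, 0.0000, -0.6396, 0.4264).
e_1·c_2 = 0.6396·(-1) + 0.0000·3 + (-0.6396)·(-4) + 0.4264·4 = 3.6244.
u_2 = c_2 − 3.6244·e_1 = (-3.3182, 3.0000, -1.6818, 2.4545).
‖u_2‖ = 5.3725, so e_2 = (-0.6176, 0.5584, -0.3130, 0.4569).

Q = [[0.6396, -0.6176], [0.0000, 0.5584], [-0.6396, -0.3130], [0.4264, 0.4569]], R = [[4.6904, 3.6244], [0.0000, 5.3725]]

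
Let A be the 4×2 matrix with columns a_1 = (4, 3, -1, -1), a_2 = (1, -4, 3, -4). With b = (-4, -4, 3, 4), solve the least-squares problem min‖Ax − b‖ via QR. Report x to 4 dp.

x = (-1.3226, -0.1014)

a_1 = (4, 3, -1, -1); ‖a_1‖ = 5.1962, so q_1 = (0.7698, 0.5774, -0.1925, -0.1925).
q_1·a_2 = 0.7698·1 + 0.5774·(-4) + (-0.1925)·3 + (-0.1925)·(-4) = -1.3472.
u_2 = a_2 + 1.3472·q_1 = (2.0370, -3.2222, 2.7407, -4.2593).
‖u_2‖ = 6.3392, so q_2 = (0.3213, -0.5083, 0.4323, -0.6719).
Qᵀb = (-6.7358, -0.6427).
Back-substitute: x_2 = -0.6427/6.3392 = -0.1014.
x_1 = (-6.7358 + 1.3472·(-0.1014))/5.1962 = -1.3226.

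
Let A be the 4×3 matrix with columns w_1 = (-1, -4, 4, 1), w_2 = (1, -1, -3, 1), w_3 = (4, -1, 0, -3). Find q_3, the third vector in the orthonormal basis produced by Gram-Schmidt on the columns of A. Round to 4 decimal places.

q_3 = (0.7542, -0.2185, 0.1219, -0.6071)

w_1 = (-1, -4, 4, 1); ‖w_1‖ = 5.8310, so q_1 = (-0.1715, -0.6860, 0.6860, 0.1715).
q_1·w_2 = (-0.1715)·1 + (-0.6860)·(-1) + 0.6860·(-3) + 0.1715·1 = -1.3720.
u_2 = w_2 + 1.3720·q_1 = (0.7647, -1.9412, -2.0588, 1.2353).
‖u_2‖ = 3.1808, so q_2 = (0.2404, -0.6103, -0.6473, 0.3884).
q_1·w_3 = (-0.1715)·4 + (-0.6860)·(-1) + 0.6860·0 + 0.1715·(-3) = -0.5145; q_2·w_3 = 0.2404·4 + (-0.6103)·(-1) + (-0.6473)·0 + 0.3884·(-3) = 0.4068.
u_3 = w_3 + 0.5145·q_1 − 0.4068·q_2 = (3.8140, -1.1047, 0.6163, -3.0698).
‖u_3‖ = 5.0567, so q_3 = (0.7542, -0.2185, 0.1219, -0.6071).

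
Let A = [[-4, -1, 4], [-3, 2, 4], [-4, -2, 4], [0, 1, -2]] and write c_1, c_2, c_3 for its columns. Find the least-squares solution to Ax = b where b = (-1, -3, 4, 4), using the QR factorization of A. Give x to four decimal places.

x = (-2.3888, -0.8292, -2.2708)

c_1 = (-4, -3, -4, 0); ‖c_1‖ = 6.4031, so e_1 = (-0.6247, -0.4685, -0.6247, 0.0000).
e_1·c_2 = (-0.6247)·(-1) + (-0.4685)·2 + (-0.6247)·(-2) + 0.0000·1 = 0.9370.
u_2 = c_2 − 0.9370·e_1 = (-0.4146, 2.4390, -1.4146, 1.0000).
‖u_2‖ = 3.0203, so e_2 = (-0.1373, 0.8076, -0.4684, 0.3311).
e_1·c_3 = (-0.6247)·4 + (-0.4685)·4 + (-0.6247)·4 + 0.0000·(-2) = -6.8716; e_2·c_3 = (-0.1373)·4 + 0.8076·4 + (-0.4684)·4 + 0.3311·(-2) = 0.1454.
u_3 = c_3 + 6.8716·e_1 − 0.1454·e_2 = (-0.2727, 0.6631, -0.2246, -2.0481).
‖u_3‖ = 2.1816, so e_3 = (-0.1250, 0.3040, -0.1030, -0.9388).
Qᵀb = (-0.4685, -2.8345, -4.9539).
Back-substitute: x_3 = -4.9539/2.1816 = -2.2708.
x_2 = (-2.8345 − 0.1454·(-2.2708))/3.0203 = -0.8292.
x_1 = (-0.4685 − 0.9370·(-0.8292) + 6.8716·(-2.2708))/6.4031 = -2.3888.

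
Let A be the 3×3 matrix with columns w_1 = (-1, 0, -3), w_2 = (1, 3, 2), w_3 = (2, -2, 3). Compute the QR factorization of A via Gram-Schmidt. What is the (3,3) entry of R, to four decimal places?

r_{33} = 1.1531

w_1 = (-1, 0, -3); ‖w_1‖ = 3.1623, so e_1 = (-0.3162, 0.0000, -0.9487).
e_1·w_2 = (-0.3162)·1 + 0.0000·3 + (-0.9487)·2 = -2.2136.
u_2 = w_2 + 2.2136·e_1 = (0.3000, 3.0000, -0.1000).
‖u_2‖ = 3.0166, so e_2 = (0.0994, 0.9945, -0.0331).
e_1·w_3 = (-0.3162)·2 + 0.0000·(-2) + (-0.9487)·3 = -3.4785; e_2·w_3 = 0.0994·2 + 0.9945·(-2) + (-0.0331)·3 = -1.8895.
u_3 = w_3 + 3.4785·e_1 + 1.8895·e_2 = (1.0879, -0.1209, -0.3626).
r_{33} = ‖u_3‖ = 1.1531.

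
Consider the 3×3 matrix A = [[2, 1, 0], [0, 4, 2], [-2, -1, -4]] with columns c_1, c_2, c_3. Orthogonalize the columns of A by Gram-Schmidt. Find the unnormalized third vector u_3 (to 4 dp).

u_3 = (-2.0000, 0.0000, -2.0000)

q_1 = c_1/‖c_1‖ = (2, 0, -2)/2.8284 = (0.7071, 0.0000, -0.7071).
r_{12} = q_1·c_2 = 1.4142.
u_2 = c_2 − 1.4142·q_1 = (0.0000, 4.0000, 0.0000).
‖u_2‖ = 4.0000, so q_2 = (0.0000, 1.0000, 0.0000).
r_{13} = q_1·c_3 = 2.8284; r_{23} = q_2·c_3 = 2.0000.
u_3 = c_3 − 2.8284·q_1 − 2.0000·q_2 = (-2.0000, 0.0000, -2.0000).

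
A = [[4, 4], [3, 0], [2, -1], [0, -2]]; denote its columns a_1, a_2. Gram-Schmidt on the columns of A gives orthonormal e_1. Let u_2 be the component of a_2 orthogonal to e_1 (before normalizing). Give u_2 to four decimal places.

u_2 = (2.0690, -1.4483, -1.9655, -2.0000)

e_1 = a_1/‖a_1‖ = (4, 3, 2, 0)/5.3852 = (0.7428, 0.5571, 0.3714, 0.0000).
r_{12} = e_1·a_2 = 2.5997.
u_2 = a_2 − 2.5997·e_1 = (2.0690, -1.4483, -1.9655, -2.0000).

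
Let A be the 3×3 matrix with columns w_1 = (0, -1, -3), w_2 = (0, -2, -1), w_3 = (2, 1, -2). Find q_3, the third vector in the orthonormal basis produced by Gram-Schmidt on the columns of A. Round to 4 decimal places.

w_1 = (0, -1, -3); ‖w_1‖ = 3.1623, so q_1 = (0.0000, -0.3162, -0.9487).
q_1·w_2 = 0.0000·0 + (-0.3162)·(-2) + (-0.9487)·(-1) = 1.5811.
u_2 = w_2 − 1.5811·q_1 = (0.0000, -1.5000, 0.5000).
‖u_2‖ = 1.5811, so q_2 = (0.0000, -0.9487, 0.3162).
q_1·w_3 = 0.0000·2 + (-0.3162)·1 + (-0.9487)·(-2) = 1.5811; q_2·w_3 = 0.0000·2 + (-0.9487)·1 + 0.3162·(-2) = -1.5811.
u_3 = w_3 − 1.5811·q_1 + 1.5811·q_2 = (2.0000, 0.0000, 0.0000).
‖u_3‖ = 2.0000, so q_3 = (1.0000, 0.0000, 0.0000).

q_3 = (1.0000, 0.0000, 0.0000)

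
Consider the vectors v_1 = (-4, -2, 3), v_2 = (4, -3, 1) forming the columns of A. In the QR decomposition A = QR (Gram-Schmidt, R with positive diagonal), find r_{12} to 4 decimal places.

e_1 = v_1/‖v_1‖ = (-4, -2, 3)/5.3852 = (-0.7428, -0.3714, 0.5571).
r_{12} = e_1·v_2 = -1.2999.

r_{12} = -1.2999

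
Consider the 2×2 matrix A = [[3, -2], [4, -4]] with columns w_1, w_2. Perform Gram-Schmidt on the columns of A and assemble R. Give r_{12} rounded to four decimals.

r_{12} = -4.4000

w_1 = (3, 4); ‖w_1‖ = 5.0000, so e_1 = (0.6000, 0.8000).
r_{12} = e_1·w_2 = -4.4000.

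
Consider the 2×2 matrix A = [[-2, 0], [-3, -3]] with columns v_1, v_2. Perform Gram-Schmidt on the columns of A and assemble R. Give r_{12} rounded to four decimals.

v_1 = (-2, -3); ‖v_1‖ = 3.6056, so q_1 = (-0.5547, -0.8321).
r_{12} = q_1·v_2 = 2.4962.

r_{12} = 2.4962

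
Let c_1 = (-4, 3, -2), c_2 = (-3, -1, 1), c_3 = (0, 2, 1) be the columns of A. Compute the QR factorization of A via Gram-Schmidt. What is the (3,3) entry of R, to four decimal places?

r_{33} = 2.0083

q_1 = c_1/‖c_1‖ = (-4, 3, -2)/5.3852 = (-0.7428, 0.5571, -0.3714).
r_{12} = q_1·c_2 = 1.2999.
u_2 = c_2 − 1.2999·q_1 = (-2.0345, -1.7241, 1.4828).
‖u_2‖ = 3.0513, so q_2 = (-0.6668, -0.5651, 0.4859).
r_{13} = q_1·c_3 = 0.7428; r_{23} = q_2·c_3 = -0.6442.
u_3 = c_3 − 0.7428·q_1 + 0.6442·q_2 = (0.1222, 1.2222, 1.5889).
r_{33} = ‖u_3‖ = 2.0083.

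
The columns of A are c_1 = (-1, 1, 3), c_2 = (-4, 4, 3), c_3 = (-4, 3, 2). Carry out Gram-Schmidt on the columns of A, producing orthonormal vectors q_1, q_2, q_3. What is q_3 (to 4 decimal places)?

q_3 = (-0.7071, -0.7071, 0.0000)

c_1 = (-1, 1, 3); ‖c_1‖ = 3.3166, so q_1 = (-0.3015, 0.3015, 0.9045).
q_1·c_2 = (-0.3015)·(-4) + 0.3015·4 + 0.9045·3 = 5.1257.
u_2 = c_2 − 5.1257·q_1 = (-2.4545, 2.4545, -1.6364).
‖u_2‖ = 3.8376, so q_2 = (-0.6396, 0.6396, -0.4264).
q_1·c_3 = (-0.3015)·(-4) + 0.3015·3 + 0.9045·2 = 3.9196; q_2·c_3 = (-0.6396)·(-4) + 0.6396·3 + (-0.4264)·2 = 3.6244.
u_3 = c_3 − 3.9196·q_1 − 3.6244·q_2 = (-0.5000, -0.5000, 0.0000).
‖u_3‖ = 0.7071, so q_3 = (-0.7071, -0.7071, 0.0000).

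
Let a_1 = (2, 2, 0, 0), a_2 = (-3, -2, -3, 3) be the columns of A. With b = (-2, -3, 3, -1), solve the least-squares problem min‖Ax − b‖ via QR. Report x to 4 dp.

a_1 = (2, 2, 0, 0); ‖a_1‖ = 2.8284, so e_1 = (0.7071, 0.7071, 0.0000, 0.0000).
e_1·a_2 = 0.7071·(-3) + 0.7071·(-2) + 0.0000·(-3) + 0.0000·3 = -3.5355.
u_2 = a_2 + 3.5355·e_1 = (-0.5000, 0.5000, -3.0000, 3.0000).
‖u_2‖ = 4.3012, so e_2 = (-0.1162, 0.1162, -0.6975, 0.6975).
Qᵀb = (-3.5355, -2.9062).
Back-substitute: x_2 = -2.9062/4.3012 = -0.6757.
x_1 = (-3.5355 + 3.5355·(-0.6757))/2.8284 = -2.0946.

x = (-2.0946, -0.6757)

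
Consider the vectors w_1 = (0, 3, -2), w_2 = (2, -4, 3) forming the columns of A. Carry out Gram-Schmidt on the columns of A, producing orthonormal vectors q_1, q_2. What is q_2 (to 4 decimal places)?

q_1 = w_1/‖w_1‖ = (0, 3, -2)/3.6056 = (0.0000, 0.8321, -0.5547).
r_{12} = q_1·w_2 = -4.9923.
u_2 = w_2 + 4.9923·q_1 = (2.0000, 0.1538, 0.2308).
‖u_2‖ = 2.0191, so q_2 = (0.9905, 0.0762, 0.1143).

q_2 = (0.9905, 0.0762, 0.1143)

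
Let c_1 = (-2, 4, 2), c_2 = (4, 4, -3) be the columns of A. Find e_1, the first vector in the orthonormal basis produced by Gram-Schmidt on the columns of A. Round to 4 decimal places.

e_1 = (-0.4082, 0.8165, 0.4082)

c_1 = (-2, 4, 2); ‖c_1‖ = 4.8990, so e_1 = (-0.4082, 0.8165, 0.4082).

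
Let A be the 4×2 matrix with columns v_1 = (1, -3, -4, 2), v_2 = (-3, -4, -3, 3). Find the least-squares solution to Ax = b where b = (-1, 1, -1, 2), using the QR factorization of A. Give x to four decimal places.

e_1 = v_1/‖v_1‖ = (1, -3, -4, 2)/5.4772 = (0.1826, -0.5477, -0.7303, 0.3651).
r_{12} = e_1·v_2 = 4.9295.
u_2 = v_2 − 4.9295·e_1 = (-3.9000, -1.3000, 0.6000, 1.2000).
‖u_2‖ = 4.3243, so e_2 = (-0.9019, -0.3006, 0.1387, 0.2775).
Qᵀb = (0.7303, 1.0175).
Back-substitute: x_2 = 1.0175/4.3243 = 0.2353.
x_1 = (0.7303 − 4.9295·0.2353)/5.4772 = -0.0784.

x = (-0.0784, 0.2353)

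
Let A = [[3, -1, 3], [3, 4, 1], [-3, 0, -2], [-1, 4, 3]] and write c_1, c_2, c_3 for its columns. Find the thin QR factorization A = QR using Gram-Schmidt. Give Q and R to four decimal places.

Q = [[0.5669, -0.2710, 0.5528], [0.5669, 0.6114, -0.5042], [-0.5669, 0.0945, -0.1656], [-0.1890, 0.7374, 0.6424]], R = [[5.2915, 0.9449, 2.8347], [0.0000, 5.6663, 1.8215], [0.0000, 0.0000, 3.4127]]

c_1 = (3, 3, -3, -1); ‖c_1‖ = 5.2915, so e_1 = (0.5669, 0.5669, -0.5669, -0.1890).
e_1·c_2 = 0.5669·(-1) + 0.5669·4 + (-0.5669)·0 + (-0.1890)·4 = 0.9449.
u_2 = c_2 − 0.9449·e_1 = (-1.5357, 3.4643, 0.5357, 4.1786).
‖u_2‖ = 5.6663, so e_2 = (-0.2710, 0.6114, 0.0945, 0.7374).
e_1·c_3 = 0.5669·3 + 0.5669·1 + (-0.5669)·(-2) + (-0.1890)·3 = 2.8347; e_2·c_3 = (-0.2710)·3 + 0.6114·1 + 0.0945·(-2) + 0.7374·3 = 1.8215.
u_3 = c_3 − 2.8347·e_1 − 1.8215·e_2 = (1.8865, -1.7208, -0.5651, 2.1924).
‖u_3‖ = 3.4127, so e_3 = (0.5528, -0.5042, -0.1656, 0.6424).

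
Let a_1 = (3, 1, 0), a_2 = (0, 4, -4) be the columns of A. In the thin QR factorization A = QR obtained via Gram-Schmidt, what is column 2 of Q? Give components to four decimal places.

a_1 = (3, 1, 0); ‖a_1‖ = 3.1623, so q_1 = (0.9487, 0.3162, 0.0000).
q_1·a_2 = 0.9487·0 + 0.3162·4 + 0.0000·(-4) = 1.2649.
u_2 = a_2 − 1.2649·q_1 = (-1.2000, 3.6000, -4.0000).
‖u_2‖ = 5.5136, so q_2 = (-0.2176, 0.6529, -0.7255).

q_2 = (-0.2176, 0.6529, -0.7255)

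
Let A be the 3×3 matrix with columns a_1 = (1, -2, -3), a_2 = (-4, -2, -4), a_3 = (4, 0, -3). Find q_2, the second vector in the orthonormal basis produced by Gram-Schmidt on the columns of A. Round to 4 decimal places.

q_2 = (-0.9578, -0.0563, -0.2817)

a_1 = (1, -2, -3); ‖a_1‖ = 3.7417, so q_1 = (0.2673, -0.5345, -0.8018).
q_1·a_2 = 0.2673·(-4) + (-0.5345)·(-2) + (-0.8018)·(-4) = 3.2071.
u_2 = a_2 − 3.2071·q_1 = (-4.8571, -0.2857, -1.4286).
‖u_2‖ = 5.0709, so q_2 = (-0.9578, -0.0563, -0.2817).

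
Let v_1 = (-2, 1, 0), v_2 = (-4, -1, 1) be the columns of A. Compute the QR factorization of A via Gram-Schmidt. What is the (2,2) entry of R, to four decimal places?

r_{22} = 2.8636

v_1 = (-2, 1, 0); ‖v_1‖ = 2.2361, so q_1 = (-0.8944, 0.4472, 0.0000).
q_1·v_2 = (-0.8944)·(-4) + 0.4472·(-1) + 0.0000·1 = 3.1305.
u_2 = v_2 − 3.1305·q_1 = (-1.2000, -2.4000, 1.0000).
r_{22} = ‖u_2‖ = 2.8636.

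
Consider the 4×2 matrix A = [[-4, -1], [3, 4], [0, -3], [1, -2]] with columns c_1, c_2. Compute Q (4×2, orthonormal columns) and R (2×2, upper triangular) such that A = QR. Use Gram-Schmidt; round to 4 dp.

c_1 = (-4, 3, 0, 1); ‖c_1‖ = 5.0990, so q_1 = (-0.7845, 0.5883, 0.0000, 0.1961).
q_1·c_2 = (-0.7845)·(-1) + 0.5883·4 + 0.0000·(-3) + 0.1961·(-2) = 2.7456.
u_2 = c_2 − 2.7456·q_1 = (1.1538, 2.3846, -3.0000, -2.5385).
‖u_2‖ = 4.7394, so q_2 = (0.2435, 0.5032, -0.6330, -0.5356).

Q = [[-0.7845, 0.2435], [0.5883, 0.5032], [0.0000, -0.6330], [0.1961, -0.5356]], R = [[5.0990, 2.7456], [0.0000, 4.7394]]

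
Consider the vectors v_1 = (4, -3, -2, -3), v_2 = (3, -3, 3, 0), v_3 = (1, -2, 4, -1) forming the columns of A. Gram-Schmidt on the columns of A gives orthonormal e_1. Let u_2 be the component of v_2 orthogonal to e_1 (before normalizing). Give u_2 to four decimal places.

u_2 = (1.4211, -1.8158, 3.7895, 1.1842)

v_1 = (4, -3, -2, -3); ‖v_1‖ = 6.1644, so e_1 = (0.6489, -0.4867, -0.3244, -0.4867).
e_1·v_2 = 0.6489·3 + (-0.4867)·(-3) + (-0.3244)·3 + (-0.4867)·0 = 2.4333.
u_2 = v_2 − 2.4333·e_1 = (1.4211, -1.8158, 3.7895, 1.1842).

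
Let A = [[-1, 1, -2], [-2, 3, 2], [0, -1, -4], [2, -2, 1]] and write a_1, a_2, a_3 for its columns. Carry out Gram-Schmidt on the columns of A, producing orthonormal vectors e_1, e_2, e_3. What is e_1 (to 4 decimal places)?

a_1 = (-1, -2, 0, 2); ‖a_1‖ = 3.0000, so e_1 = (-0.3333, -0.6667, 0.0000, 0.6667).

e_1 = (-0.3333, -0.6667, 0.0000, 0.6667)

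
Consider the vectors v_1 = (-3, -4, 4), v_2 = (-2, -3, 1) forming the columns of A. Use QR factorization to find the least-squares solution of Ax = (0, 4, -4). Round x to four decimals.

v_1 = (-3, -4, 4); ‖v_1‖ = 6.4031, so e_1 = (-0.4685, -0.6247, 0.6247).
e_1·v_2 = (-0.4685)·(-2) + (-0.6247)·(-3) + 0.6247·1 = 3.4358.
u_2 = v_2 − 3.4358·e_1 = (-0.3902, -0.8537, -1.1463).
‖u_2‖ = 1.4816, so e_2 = (-0.2634, -0.5762, -0.7737).
Qᵀb = (-4.9976, 0.7902).
Back-substitute: x_2 = 0.7902/1.4816 = 0.5333.
x_1 = (-4.9976 − 3.4358·0.5333)/6.4031 = -1.0667.

x = (-1.0667, 0.5333)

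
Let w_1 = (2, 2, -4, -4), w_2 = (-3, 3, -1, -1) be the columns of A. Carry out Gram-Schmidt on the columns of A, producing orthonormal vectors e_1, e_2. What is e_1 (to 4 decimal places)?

e_1 = (0.3162, 0.3162, -0.6325, -0.6325)

w_1 = (2, 2, -4, -4); ‖w_1‖ = 6.3246, so e_1 = (0.3162, 0.3162, -0.6325, -0.6325).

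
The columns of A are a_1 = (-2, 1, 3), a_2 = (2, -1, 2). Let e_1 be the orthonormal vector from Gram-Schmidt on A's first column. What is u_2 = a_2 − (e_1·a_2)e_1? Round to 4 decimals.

a_1 = (-2, 1, 3); ‖a_1‖ = 3.7417, so e_1 = (-0.5345, 0.2673, 0.8018).
e_1·a_2 = (-0.5345)·2 + 0.2673·(-1) + 0.8018·2 = 0.2673.
u_2 = a_2 − 0.2673·e_1 = (2.1429, -1.0714, 1.7857).

u_2 = (2.1429, -1.0714, 1.7857)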